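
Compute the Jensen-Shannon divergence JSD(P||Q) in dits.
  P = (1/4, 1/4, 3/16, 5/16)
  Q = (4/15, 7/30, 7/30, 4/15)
0.0011 dits

Jensen-Shannon divergence is:
JSD(P||Q) = 0.5 × D_KL(P||M) + 0.5 × D_KL(Q||M)
where M = 0.5 × (P + Q) is the mixture distribution.

M = 0.5 × (1/4, 1/4, 3/16, 5/16) + 0.5 × (4/15, 7/30, 7/30, 4/15) = (0.258333, 0.241667, 0.210417, 0.289583)

D_KL(P||M) = 0.0011 dits
D_KL(Q||M) = 0.0010 dits

JSD(P||Q) = 0.5 × 0.0011 + 0.5 × 0.0010 = 0.0011 dits

Unlike KL divergence, JSD is symmetric and bounded: 0 ≤ JSD ≤ log(2).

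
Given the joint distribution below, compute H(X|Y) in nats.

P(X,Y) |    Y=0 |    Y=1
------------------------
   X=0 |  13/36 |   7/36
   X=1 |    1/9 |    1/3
0.6050 nats

Using the chain rule: H(X|Y) = H(X,Y) - H(Y)

First, compute H(X,Y) = 1.2966 nats

Marginal P(Y) = (17/36, 19/36)
H(Y) = 0.6916 nats

H(X|Y) = H(X,Y) - H(Y) = 1.2966 - 0.6916 = 0.6050 nats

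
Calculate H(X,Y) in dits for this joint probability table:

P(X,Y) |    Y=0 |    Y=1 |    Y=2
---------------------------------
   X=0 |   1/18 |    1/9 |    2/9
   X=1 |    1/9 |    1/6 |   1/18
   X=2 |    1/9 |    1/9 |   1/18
0.9082 dits

Joint entropy is H(X,Y) = -Σ_{x,y} p(x,y) log p(x,y).

Summing over all non-zero entries:
H(X,Y) = -[1/18·log_10(1/18) + 1/9·log_10(1/9) + 2/9·log_10(2/9) + 1/9·log_10(1/9) + 1/6·log_10(1/6) + 1/18·log_10(1/18) + 1/9·log_10(1/9) + 1/9·log_10(1/9) + 1/18·log_10(1/18)]
H(X,Y) = 0.9082 dits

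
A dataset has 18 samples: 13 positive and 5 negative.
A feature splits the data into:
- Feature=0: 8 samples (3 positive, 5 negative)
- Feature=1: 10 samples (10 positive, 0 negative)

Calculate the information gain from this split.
0.4282 bits

Information Gain = H(Y) - H(Y|Feature)

Before split:
P(positive) = 13/18 = 0.7222
H(Y) = 0.8524 bits

After split:
Feature=0: H = 0.9544 bits (weight = 8/18)
Feature=1: H = 0.0000 bits (weight = 10/18)
H(Y|Feature) = (8/18)×0.9544 + (10/18)×0.0000 = 0.4242 bits

Information Gain = 0.8524 - 0.4242 = 0.4282 bits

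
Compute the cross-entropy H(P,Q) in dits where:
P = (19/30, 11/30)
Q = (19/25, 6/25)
0.3027 dits

Cross-entropy: H(P,Q) = -Σ p(x) log q(x)

Alternatively: H(P,Q) = H(P) + D_KL(P||Q)
H(P) = 0.2854 dits
D_KL(P||Q) = 0.0173 dits

H(P,Q) = 0.2854 + 0.0173 = 0.3027 dits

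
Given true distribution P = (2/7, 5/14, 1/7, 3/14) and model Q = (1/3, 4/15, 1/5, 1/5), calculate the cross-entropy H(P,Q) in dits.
0.5910 dits

Cross-entropy: H(P,Q) = -Σ p(x) log q(x)

Alternatively: H(P,Q) = H(P) + D_KL(P||Q)
H(P) = 0.5792 dits
D_KL(P||Q) = 0.0117 dits

H(P,Q) = 0.5792 + 0.0117 = 0.5910 dits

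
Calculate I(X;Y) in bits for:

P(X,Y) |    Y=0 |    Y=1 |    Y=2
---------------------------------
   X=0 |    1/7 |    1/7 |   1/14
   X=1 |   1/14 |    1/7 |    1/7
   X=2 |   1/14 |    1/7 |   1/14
0.0410 bits

Mutual information: I(X;Y) = H(X) + H(Y) - H(X,Y)

Marginals:
P(X) = (5/14, 5/14, 2/7), H(X) = 1.5774 bits
P(Y) = (2/7, 3/7, 2/7), H(Y) = 1.5567 bits

Joint entropy: H(X,Y) = 3.0931 bits

I(X;Y) = 1.5774 + 1.5567 - 3.0931 = 0.0410 bits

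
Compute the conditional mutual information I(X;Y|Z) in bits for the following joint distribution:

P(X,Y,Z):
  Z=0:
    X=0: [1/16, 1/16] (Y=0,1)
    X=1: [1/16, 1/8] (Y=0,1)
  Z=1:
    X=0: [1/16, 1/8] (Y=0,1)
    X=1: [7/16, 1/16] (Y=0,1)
0.1435 bits

Conditional mutual information: I(X;Y|Z) = H(X|Z) + H(Y|Z) - H(X,Y|Z)

H(Z) = 0.8960
H(X,Z) = 1.7806 → H(X|Z) = 0.8846
H(Y,Z) = 1.7806 → H(Y|Z) = 0.8846
H(X,Y,Z) = 2.5218 → H(X,Y|Z) = 1.6257

I(X;Y|Z) = 0.8846 + 0.8846 - 1.6257 = 0.1435 bits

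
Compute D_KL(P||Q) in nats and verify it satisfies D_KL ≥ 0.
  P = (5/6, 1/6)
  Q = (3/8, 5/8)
0.4451 nats

KL divergence satisfies the Gibbs inequality: D_KL(P||Q) ≥ 0 for all distributions P, Q.

D_KL(P||Q) = Σ p(x) log(p(x)/q(x))
Term by term:
  x=0: 5/6 × log_e[(5/6)/(3/8)] = 0.6654
  x=1: 1/6 × log_e[(1/6)/(5/8)] = -0.2203
D_KL(P||Q) = 0.4451 nats

D_KL(P||Q) = 0.4451 ≥ 0 ✓

This non-negativity is a fundamental property: relative entropy cannot be negative because it measures how different Q is from P.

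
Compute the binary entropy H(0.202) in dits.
0.2185 dits

The binary entropy function is:
H(p) = -p log(p) - (1-p) log(1-p)

H(0.202) = -0.202 × log_10(0.202) - 0.798 × log_10(0.798)
H(0.202) = 0.2185 dits

Note: Binary entropy is maximized at p=0.5 (H=1 bit) and minimized at p=0 or p=1 (H=0).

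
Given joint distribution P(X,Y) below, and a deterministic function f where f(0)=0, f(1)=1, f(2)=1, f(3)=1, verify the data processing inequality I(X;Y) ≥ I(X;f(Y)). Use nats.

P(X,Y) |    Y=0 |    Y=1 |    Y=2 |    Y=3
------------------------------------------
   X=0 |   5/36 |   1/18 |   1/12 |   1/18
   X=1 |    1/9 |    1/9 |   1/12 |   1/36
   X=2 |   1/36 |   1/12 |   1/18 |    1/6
I(X;Y) = 0.1187, I(X;f(Y)) = 0.0567, inequality holds: 0.1187 ≥ 0.0567

Data Processing Inequality: For any Markov chain X → Y → Z, we have I(X;Y) ≥ I(X;Z).

Here Z = f(Y) is a deterministic function of Y, forming X → Y → Z.

Original I(X;Y) = 0.1187 nats

After applying f:
P(X,Z) where Z=f(Y):
- P(X,Z=0) = P(X,Y=0)
- P(X,Z=1) = P(X,Y=1) + P(X,Y=2) + P(X,Y=3)

I(X;Z) = I(X;f(Y)) = 0.0567 nats

Verification: 0.1187 ≥ 0.0567 ✓

Information cannot be created by processing; the function f can only lose information about X.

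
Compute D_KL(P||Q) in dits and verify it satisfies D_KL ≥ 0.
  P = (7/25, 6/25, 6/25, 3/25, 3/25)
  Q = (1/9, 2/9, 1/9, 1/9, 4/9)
0.1365 dits

KL divergence satisfies the Gibbs inequality: D_KL(P||Q) ≥ 0 for all distributions P, Q.

D_KL(P||Q) = Σ p(x) log(p(x)/q(x))
Term by term:
  x=0: 7/25 × log_10[(7/25)/(1/9)] = 0.1124
  x=1: 6/25 × log_10[(6/25)/(2/9)] = 0.0080
  x=2: 6/25 × log_10[(6/25)/(1/9)] = 0.0803
  x=3: 3/25 × log_10[(3/25)/(1/9)] = 0.0040
  x=4: 3/25 × log_10[(3/25)/(4/9)] = -0.0682
D_KL(P||Q) = 0.1365 dits

D_KL(P||Q) = 0.1365 ≥ 0 ✓

This non-negativity is a fundamental property: relative entropy cannot be negative because it measures how different Q is from P.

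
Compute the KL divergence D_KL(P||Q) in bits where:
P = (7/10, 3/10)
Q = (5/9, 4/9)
0.0633 bits

KL divergence: D_KL(P||Q) = Σ p(x) log(p(x)/q(x))

Computing term by term:
  x=0: 7/10 × log_2[(7/10)/(5/9)] = 7/10 × 0.3334 = 0.2334
  x=1: 3/10 × log_2[(3/10)/(4/9)] = 3/10 × -0.5670 = -0.1701

D_KL(P||Q) = 0.0633 bits

Note: KL divergence is always non-negative and equals 0 iff P = Q.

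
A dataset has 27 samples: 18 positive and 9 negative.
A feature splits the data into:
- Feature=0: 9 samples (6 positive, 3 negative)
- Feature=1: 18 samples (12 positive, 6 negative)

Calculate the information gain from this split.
0.0000 bits

Information Gain = H(Y) - H(Y|Feature)

Before split:
P(positive) = 18/27 = 0.6667
H(Y) = 0.9183 bits

After split:
Feature=0: H = 0.9183 bits (weight = 9/27)
Feature=1: H = 0.9183 bits (weight = 18/27)
H(Y|Feature) = (9/27)×0.9183 + (18/27)×0.9183 = 0.9183 bits

Information Gain = 0.9183 - 0.9183 = 0.0000 bits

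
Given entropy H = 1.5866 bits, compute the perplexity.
3.0034

Perplexity is 2^H (or exp(H) for natural log).

H = 1.5866 bits
Perplexity = 2^1.5866 = 3.0034

Interpretation: The model's uncertainty is equivalent to choosing uniformly among 3.0 options.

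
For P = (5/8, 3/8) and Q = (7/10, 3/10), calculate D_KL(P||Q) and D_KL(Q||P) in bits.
D_KL(P||Q) = 0.0185, D_KL(Q||P) = 0.0179

KL divergence is not symmetric: D_KL(P||Q) ≠ D_KL(Q||P) in general.

D_KL(P||Q) = 0.0185 bits
D_KL(Q||P) = 0.0179 bits

No, they are not equal!

This asymmetry is why KL divergence is not a true distance metric.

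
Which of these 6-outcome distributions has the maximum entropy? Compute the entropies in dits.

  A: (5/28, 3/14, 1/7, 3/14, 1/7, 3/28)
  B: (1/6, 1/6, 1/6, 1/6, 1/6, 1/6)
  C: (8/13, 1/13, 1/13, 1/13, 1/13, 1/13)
B

For a discrete distribution over n outcomes, entropy is maximized by the uniform distribution.

Computing entropies:
H(A) = 0.7657 dits
H(B) = 0.7782 dits
H(C) = 0.5582 dits

The uniform distribution (where all probabilities equal 1/6) achieves the maximum entropy of log_10(6) = 0.7782 dits.

Distribution B has the highest entropy.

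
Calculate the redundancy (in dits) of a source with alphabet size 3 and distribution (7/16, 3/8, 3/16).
0.0240 dits

Redundancy measures how far a source is from maximum entropy:
R = H_max - H(X)

Maximum entropy for 3 symbols: H_max = log_10(3) = 0.4771 dits
Actual entropy: H(X) = 0.4531 dits
Redundancy: R = 0.4771 - 0.4531 = 0.0240 dits

This redundancy represents potential for compression: the source could be compressed by 0.0240 dits per symbol.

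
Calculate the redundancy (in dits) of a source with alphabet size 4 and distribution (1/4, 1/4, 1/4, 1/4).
0.0000 dits

Redundancy measures how far a source is from maximum entropy:
R = H_max - H(X)

Maximum entropy for 4 symbols: H_max = log_10(4) = 0.6021 dits
Actual entropy: H(X) = 0.6021 dits
Redundancy: R = 0.6021 - 0.6021 = 0.0000 dits

This redundancy represents potential for compression: the source could be compressed by 0.0000 dits per symbol.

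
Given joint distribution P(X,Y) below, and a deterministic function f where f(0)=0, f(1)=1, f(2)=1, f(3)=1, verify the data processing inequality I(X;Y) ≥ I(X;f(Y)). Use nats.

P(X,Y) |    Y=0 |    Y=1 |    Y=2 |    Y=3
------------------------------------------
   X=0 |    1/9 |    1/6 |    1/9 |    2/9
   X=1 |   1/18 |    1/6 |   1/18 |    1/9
I(X;Y) = 0.0129, I(X;f(Y)) = 0.0013, inequality holds: 0.0129 ≥ 0.0013

Data Processing Inequality: For any Markov chain X → Y → Z, we have I(X;Y) ≥ I(X;Z).

Here Z = f(Y) is a deterministic function of Y, forming X → Y → Z.

Original I(X;Y) = 0.0129 nats

After applying f:
P(X,Z) where Z=f(Y):
- P(X,Z=0) = P(X,Y=0)
- P(X,Z=1) = P(X,Y=1) + P(X,Y=2) + P(X,Y=3)

I(X;Z) = I(X;f(Y)) = 0.0013 nats

Verification: 0.0129 ≥ 0.0013 ✓

Information cannot be created by processing; the function f can only lose information about X.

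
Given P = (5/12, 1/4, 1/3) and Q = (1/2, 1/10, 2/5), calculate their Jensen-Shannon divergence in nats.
0.0200 nats

Jensen-Shannon divergence is:
JSD(P||Q) = 0.5 × D_KL(P||M) + 0.5 × D_KL(Q||M)
where M = 0.5 × (P + Q) is the mixture distribution.

M = 0.5 × (5/12, 1/4, 1/3) + 0.5 × (1/2, 1/10, 2/5) = (11/24, 7/40, 11/30)

D_KL(P||M) = 0.0177 nats
D_KL(Q||M) = 0.0223 nats

JSD(P||Q) = 0.5 × 0.0177 + 0.5 × 0.0223 = 0.0200 nats

Unlike KL divergence, JSD is symmetric and bounded: 0 ≤ JSD ≤ log(2).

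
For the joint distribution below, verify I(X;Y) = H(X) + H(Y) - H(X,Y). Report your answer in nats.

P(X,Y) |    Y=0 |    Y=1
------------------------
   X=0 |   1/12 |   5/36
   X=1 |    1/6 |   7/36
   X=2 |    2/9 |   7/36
I(X;Y) = 0.0075 nats

Mutual information has multiple equivalent forms:
- I(X;Y) = H(X) - H(X|Y)
- I(X;Y) = H(Y) - H(Y|X)
- I(X;Y) = H(X) + H(Y) - H(X,Y)

Computing all quantities:
H(X) = 1.0668, H(Y) = 0.6916, H(X,Y) = 1.7510
H(X|Y) = 1.0594, H(Y|X) = 0.6841

Verification:
H(X) - H(X|Y) = 1.0668 - 1.0594 = 0.0075
H(Y) - H(Y|X) = 0.6916 - 0.6841 = 0.0075
H(X) + H(Y) - H(X,Y) = 1.0668 + 0.6916 - 1.7510 = 0.0075

All forms give I(X;Y) = 0.0075 nats. ✓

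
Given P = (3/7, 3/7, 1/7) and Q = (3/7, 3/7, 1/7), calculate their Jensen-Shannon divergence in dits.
0.0000 dits

Jensen-Shannon divergence is:
JSD(P||Q) = 0.5 × D_KL(P||M) + 0.5 × D_KL(Q||M)
where M = 0.5 × (P + Q) is the mixture distribution.

M = 0.5 × (3/7, 3/7, 1/7) + 0.5 × (3/7, 3/7, 1/7) = (3/7, 3/7, 1/7)

D_KL(P||M) = 0.0000 dits
D_KL(Q||M) = 0.0000 dits

JSD(P||Q) = 0.5 × 0.0000 + 0.5 × 0.0000 = 0.0000 dits

Unlike KL divergence, JSD is symmetric and bounded: 0 ≤ JSD ≤ log(2).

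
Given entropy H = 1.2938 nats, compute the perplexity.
3.6466

Perplexity is e^H (or exp(H) for natural log).

H = 1.2938 nats
Perplexity = e^1.2938 = 3.6466

Interpretation: The model's uncertainty is equivalent to choosing uniformly among 3.6 options.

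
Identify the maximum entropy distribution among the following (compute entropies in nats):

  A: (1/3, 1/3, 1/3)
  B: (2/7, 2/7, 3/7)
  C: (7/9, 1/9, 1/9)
A

For a discrete distribution over n outcomes, entropy is maximized by the uniform distribution.

Computing entropies:
H(A) = 1.0986 nats
H(B) = 1.0790 nats
H(C) = 0.6837 nats

The uniform distribution (where all probabilities equal 1/3) achieves the maximum entropy of log_e(3) = 1.0986 nats.

Distribution A has the highest entropy.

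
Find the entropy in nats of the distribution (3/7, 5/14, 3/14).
1.0609 nats

Shannon entropy is H(X) = -Σ p(x) log p(x).

For P = (3/7, 5/14, 3/14):
H = -3/7 × log_e(3/7) -5/14 × log_e(5/14) -3/14 × log_e(3/14)
H = 1.0609 nats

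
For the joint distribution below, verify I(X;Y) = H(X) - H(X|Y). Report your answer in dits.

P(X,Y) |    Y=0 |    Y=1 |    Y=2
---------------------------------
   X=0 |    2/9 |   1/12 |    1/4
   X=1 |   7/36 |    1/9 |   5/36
I(X;Y) = 0.0056 dits

Mutual information has multiple equivalent forms:
- I(X;Y) = H(X) - H(X|Y)
- I(X;Y) = H(Y) - H(Y|X)
- I(X;Y) = H(X) + H(Y) - H(X,Y)

Computing all quantities:
H(X) = 0.2983, H(Y) = 0.4562, H(X,Y) = 0.7490
H(X|Y) = 0.2928, H(Y|X) = 0.4507

Verification:
H(X) - H(X|Y) = 0.2983 - 0.2928 = 0.0056
H(Y) - H(Y|X) = 0.4562 - 0.4507 = 0.0056
H(X) + H(Y) - H(X,Y) = 0.2983 + 0.4562 - 0.7490 = 0.0056

All forms give I(X;Y) = 0.0056 dits. ✓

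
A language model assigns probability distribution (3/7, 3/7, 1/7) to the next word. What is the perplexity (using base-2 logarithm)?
2.7298

Perplexity is 2^H (or exp(H) for natural log).

First, H = -Σ p log p = 1.4488 bits
Perplexity = 2^1.4488 = 2.7298

Interpretation: The model's uncertainty is equivalent to choosing uniformly among 2.7 options.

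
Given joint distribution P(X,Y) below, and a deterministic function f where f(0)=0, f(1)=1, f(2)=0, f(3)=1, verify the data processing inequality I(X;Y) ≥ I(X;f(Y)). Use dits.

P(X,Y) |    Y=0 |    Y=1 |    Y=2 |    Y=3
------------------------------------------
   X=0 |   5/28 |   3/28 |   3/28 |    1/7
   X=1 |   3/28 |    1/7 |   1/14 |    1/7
I(X;Y) = 0.0055, I(X;f(Y)) = 0.0048, inequality holds: 0.0055 ≥ 0.0048

Data Processing Inequality: For any Markov chain X → Y → Z, we have I(X;Y) ≥ I(X;Z).

Here Z = f(Y) is a deterministic function of Y, forming X → Y → Z.

Original I(X;Y) = 0.0055 dits

After applying f:
P(X,Z) where Z=f(Y):
- P(X,Z=0) = P(X,Y=0) + P(X,Y=2)
- P(X,Z=1) = P(X,Y=1) + P(X,Y=3)

I(X;Z) = I(X;f(Y)) = 0.0048 dits

Verification: 0.0055 ≥ 0.0048 ✓

Information cannot be created by processing; the function f can only lose information about X.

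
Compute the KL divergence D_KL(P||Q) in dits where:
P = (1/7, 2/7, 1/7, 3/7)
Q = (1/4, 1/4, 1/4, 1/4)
0.0475 dits

KL divergence: D_KL(P||Q) = Σ p(x) log(p(x)/q(x))

Computing term by term:
  x=0: 1/7 × log_10[(1/7)/(1/4)] = 1/7 × -0.2430 = -0.0347
  x=1: 2/7 × log_10[(2/7)/(1/4)] = 2/7 × 0.0580 = 0.0166
  x=2: 1/7 × log_10[(1/7)/(1/4)] = 1/7 × -0.2430 = -0.0347
  x=3: 3/7 × log_10[(3/7)/(1/4)] = 3/7 × 0.2341 = 0.1003

D_KL(P||Q) = 0.0475 dits

Note: KL divergence is always non-negative and equals 0 iff P = Q.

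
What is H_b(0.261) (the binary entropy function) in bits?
0.8283 bits

The binary entropy function is:
H(p) = -p log(p) - (1-p) log(1-p)

H(0.261) = -0.261 × log_2(0.261) - 0.739 × log_2(0.739)
H(0.261) = 0.8283 bits

Note: Binary entropy is maximized at p=0.5 (H=1 bit) and minimized at p=0 or p=1 (H=0).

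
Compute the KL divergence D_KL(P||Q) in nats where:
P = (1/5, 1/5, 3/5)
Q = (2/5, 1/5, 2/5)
0.1046 nats

KL divergence: D_KL(P||Q) = Σ p(x) log(p(x)/q(x))

Computing term by term:
  x=0: 1/5 × log_e[(1/5)/(2/5)] = 1/5 × -0.6931 = -0.1386
  x=1: 1/5 × log_e[(1/5)/(1/5)] = 1/5 × 0.0000 = 0.0000
  x=2: 3/5 × log_e[(3/5)/(2/5)] = 3/5 × 0.4055 = 0.2433

D_KL(P||Q) = 0.1046 nats

Note: KL divergence is always non-negative and equals 0 iff P = Q.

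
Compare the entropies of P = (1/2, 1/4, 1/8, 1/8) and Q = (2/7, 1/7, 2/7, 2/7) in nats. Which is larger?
Q

Computing entropies in nats:
H(P) = 1.2130
H(Q) = 1.3518

Distribution Q has higher entropy.

Intuition: The distribution closer to uniform (more spread out) has higher entropy.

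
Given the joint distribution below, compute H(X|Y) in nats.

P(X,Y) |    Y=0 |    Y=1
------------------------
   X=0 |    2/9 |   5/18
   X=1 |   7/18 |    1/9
0.6332 nats

Using the chain rule: H(X|Y) = H(X,Y) - H(Y)

First, compute H(X,Y) = 1.3015 nats

Marginal P(Y) = (11/18, 7/18)
H(Y) = 0.6682 nats

H(X|Y) = H(X,Y) - H(Y) = 1.3015 - 0.6682 = 0.6332 nats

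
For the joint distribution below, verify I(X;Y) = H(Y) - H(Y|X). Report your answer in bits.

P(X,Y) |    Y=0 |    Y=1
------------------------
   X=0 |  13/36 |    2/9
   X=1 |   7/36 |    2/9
I(X;Y) = 0.0165 bits

Mutual information has multiple equivalent forms:
- I(X;Y) = H(X) - H(X|Y)
- I(X;Y) = H(Y) - H(Y|X)
- I(X;Y) = H(X) + H(Y) - H(X,Y)

Computing all quantities:
H(X) = 0.9799, H(Y) = 0.9911, H(X,Y) = 1.9544
H(X|Y) = 0.9634, H(Y|X) = 0.9746

Verification:
H(X) - H(X|Y) = 0.9799 - 0.9634 = 0.0165
H(Y) - H(Y|X) = 0.9911 - 0.9746 = 0.0165
H(X) + H(Y) - H(X,Y) = 0.9799 + 0.9911 - 1.9544 = 0.0165

All forms give I(X;Y) = 0.0165 bits. ✓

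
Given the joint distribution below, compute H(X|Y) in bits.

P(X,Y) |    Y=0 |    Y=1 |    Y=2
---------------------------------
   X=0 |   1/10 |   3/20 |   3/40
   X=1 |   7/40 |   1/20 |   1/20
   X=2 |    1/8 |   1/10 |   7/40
1.4715 bits

Using the chain rule: H(X|Y) = H(X,Y) - H(Y)

First, compute H(X,Y) = 3.0425 bits

Marginal P(Y) = (2/5, 3/10, 3/10)
H(Y) = 1.5710 bits

H(X|Y) = H(X,Y) - H(Y) = 3.0425 - 1.5710 = 1.4715 bits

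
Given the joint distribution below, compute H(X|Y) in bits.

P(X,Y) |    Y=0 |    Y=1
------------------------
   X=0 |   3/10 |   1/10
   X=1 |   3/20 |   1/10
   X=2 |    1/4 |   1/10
1.5469 bits

Using the chain rule: H(X|Y) = H(X,Y) - H(Y)

First, compute H(X,Y) = 2.4282 bits

Marginal P(Y) = (7/10, 3/10)
H(Y) = 0.8813 bits

H(X|Y) = H(X,Y) - H(Y) = 2.4282 - 0.8813 = 1.5469 bits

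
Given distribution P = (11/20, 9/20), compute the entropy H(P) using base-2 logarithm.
0.9928 bits

Shannon entropy is H(X) = -Σ p(x) log p(x).

For P = (11/20, 9/20):
H = -11/20 × log_2(11/20) -9/20 × log_2(9/20)
H = 0.9928 bits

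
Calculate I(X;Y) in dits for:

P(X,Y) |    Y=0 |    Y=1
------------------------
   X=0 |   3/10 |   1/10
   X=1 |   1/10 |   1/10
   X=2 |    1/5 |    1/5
0.0140 dits

Mutual information: I(X;Y) = H(X) + H(Y) - H(X,Y)

Marginals:
P(X) = (2/5, 1/5, 2/5), H(X) = 0.4581 dits
P(Y) = (3/5, 2/5), H(Y) = 0.2923 dits

Joint entropy: H(X,Y) = 0.7365 dits

I(X;Y) = 0.4581 + 0.2923 - 0.7365 = 0.0140 dits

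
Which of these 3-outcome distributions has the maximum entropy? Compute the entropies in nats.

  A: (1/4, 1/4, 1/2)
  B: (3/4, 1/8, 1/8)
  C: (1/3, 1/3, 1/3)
C

For a discrete distribution over n outcomes, entropy is maximized by the uniform distribution.

Computing entropies:
H(A) = 1.0397 nats
H(B) = 0.7356 nats
H(C) = 1.0986 nats

The uniform distribution (where all probabilities equal 1/3) achieves the maximum entropy of log_e(3) = 1.0986 nats.

Distribution C has the highest entropy.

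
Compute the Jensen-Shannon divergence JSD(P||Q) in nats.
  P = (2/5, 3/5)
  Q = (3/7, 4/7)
0.0004 nats

Jensen-Shannon divergence is:
JSD(P||Q) = 0.5 × D_KL(P||M) + 0.5 × D_KL(Q||M)
where M = 0.5 × (P + Q) is the mixture distribution.

M = 0.5 × (2/5, 3/5) + 0.5 × (3/7, 4/7) = (0.414286, 0.585714)

D_KL(P||M) = 0.0004 nats
D_KL(Q||M) = 0.0004 nats

JSD(P||Q) = 0.5 × 0.0004 + 0.5 × 0.0004 = 0.0004 nats

Unlike KL divergence, JSD is symmetric and bounded: 0 ≤ JSD ≤ log(2).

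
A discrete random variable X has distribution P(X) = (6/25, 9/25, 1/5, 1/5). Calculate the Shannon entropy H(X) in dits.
0.5881 dits

Shannon entropy is H(X) = -Σ p(x) log p(x).

For P = (6/25, 9/25, 1/5, 1/5):
H = -6/25 × log_10(6/25) -9/25 × log_10(9/25) -1/5 × log_10(1/5) -1/5 × log_10(1/5)
H = 0.5881 dits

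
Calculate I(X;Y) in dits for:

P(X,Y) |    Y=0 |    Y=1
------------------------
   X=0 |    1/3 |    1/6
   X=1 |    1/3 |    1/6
0.0000 dits

Mutual information: I(X;Y) = H(X) + H(Y) - H(X,Y)

Marginals:
P(X) = (1/2, 1/2), H(X) = 0.3010 dits
P(Y) = (2/3, 1/3), H(Y) = 0.2764 dits

Joint entropy: H(X,Y) = 0.5775 dits

I(X;Y) = 0.3010 + 0.2764 - 0.5775 = 0.0000 dits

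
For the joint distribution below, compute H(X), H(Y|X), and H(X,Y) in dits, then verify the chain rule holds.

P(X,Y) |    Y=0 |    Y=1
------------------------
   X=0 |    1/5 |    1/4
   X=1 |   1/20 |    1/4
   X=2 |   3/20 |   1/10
H(X,Y) = 0.7295, H(X) = 0.4634, H(Y|X) = 0.2660 (all in dits)

Chain rule: H(X,Y) = H(X) + H(Y|X)

Left side — joint entropy directly:
H(X,Y) = -Σ p(x,y) log p(x,y) = 0.7295 dits

Right side — compute H(Y|X) from the conditional distributions:
P(X) = (9/20, 3/10, 1/4), so H(X) = 0.4634 dits
H(Y|X) = Σ_x P(X=x) · H(Y|X=x):
  P(Y|X=0) = (4/9, 5/9), H(Y|X=0) = 0.2983, weight P(X=0) = 9/20
  P(Y|X=1) = (1/6, 5/6), H(Y|X=1) = 0.1957, weight P(X=1) = 3/10
  P(Y|X=2) = (3/5, 2/5), H(Y|X=2) = 0.2923, weight P(X=2) = 1/4
H(Y|X) = 0.2660 dits

H(X) + H(Y|X) = 0.4634 + 0.2660 = 0.7295 dits

Both sides equal 0.7295 dits. ✓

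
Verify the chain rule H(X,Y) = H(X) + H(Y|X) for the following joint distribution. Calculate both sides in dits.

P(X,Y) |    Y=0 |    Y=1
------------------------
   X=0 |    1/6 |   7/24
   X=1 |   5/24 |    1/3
H(X,Y) = 0.5867, H(X) = 0.2995, H(Y|X) = 0.2872 (all in dits)

Chain rule: H(X,Y) = H(X) + H(Y|X)

Left side — joint entropy directly:
H(X,Y) = -Σ p(x,y) log p(x,y) = 0.5867 dits

Right side — compute H(Y|X) from the conditional distributions:
P(X) = (11/24, 13/24), so H(X) = 0.2995 dits
H(Y|X) = Σ_x P(X=x) · H(Y|X=x):
  P(Y|X=0) = (4/11, 7/11), H(Y|X=0) = 0.2847, weight P(X=0) = 11/24
  P(Y|X=1) = (5/13, 8/13), H(Y|X=1) = 0.2894, weight P(X=1) = 13/24
H(Y|X) = 0.2872 dits

H(X) + H(Y|X) = 0.2995 + 0.2872 = 0.5867 dits

Both sides equal 0.5867 dits. ✓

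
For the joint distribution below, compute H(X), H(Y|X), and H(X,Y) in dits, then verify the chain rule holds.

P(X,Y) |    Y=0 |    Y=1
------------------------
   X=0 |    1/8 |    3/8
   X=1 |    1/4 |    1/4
H(X,Y) = 0.5737, H(X) = 0.3010, H(Y|X) = 0.2726 (all in dits)

Chain rule: H(X,Y) = H(X) + H(Y|X)

Left side — joint entropy directly:
H(X,Y) = -Σ p(x,y) log p(x,y) = 0.5737 dits

Right side — compute H(Y|X) from the conditional distributions:
P(X) = (1/2, 1/2), so H(X) = 0.3010 dits
H(Y|X) = Σ_x P(X=x) · H(Y|X=x):
  P(Y|X=0) = (1/4, 3/4), H(Y|X=0) = 0.2442, weight P(X=0) = 1/2
  P(Y|X=1) = (1/2, 1/2), H(Y|X=1) = 0.3010, weight P(X=1) = 1/2
H(Y|X) = 0.2726 dits

H(X) + H(Y|X) = 0.3010 + 0.2726 = 0.5737 dits

Both sides equal 0.5737 dits. ✓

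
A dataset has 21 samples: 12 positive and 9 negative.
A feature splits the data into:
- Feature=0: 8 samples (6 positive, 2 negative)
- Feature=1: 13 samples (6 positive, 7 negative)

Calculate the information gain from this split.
0.0598 bits

Information Gain = H(Y) - H(Y|Feature)

Before split:
P(positive) = 12/21 = 0.5714
H(Y) = 0.9852 bits

After split:
Feature=0: H = 0.8113 bits (weight = 8/21)
Feature=1: H = 0.9957 bits (weight = 13/21)
H(Y|Feature) = (8/21)×0.8113 + (13/21)×0.9957 = 0.9255 bits

Information Gain = 0.9852 - 0.9255 = 0.0598 bits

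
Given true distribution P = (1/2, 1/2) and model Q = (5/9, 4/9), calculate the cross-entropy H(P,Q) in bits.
1.0090 bits

Cross-entropy: H(P,Q) = -Σ p(x) log q(x)

Alternatively: H(P,Q) = H(P) + D_KL(P||Q)
H(P) = 1.0000 bits
D_KL(P||Q) = 0.0090 bits

H(P,Q) = 1.0000 + 0.0090 = 1.0090 bits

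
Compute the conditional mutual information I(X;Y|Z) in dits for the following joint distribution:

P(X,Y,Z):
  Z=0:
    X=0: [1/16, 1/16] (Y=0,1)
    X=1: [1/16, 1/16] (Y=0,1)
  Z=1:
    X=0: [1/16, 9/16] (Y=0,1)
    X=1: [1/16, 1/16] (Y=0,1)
0.0209 dits

Conditional mutual information: I(X;Y|Z) = H(X|Z) + H(Y|Z) - H(X,Y|Z)

H(Z) = 0.2442
H(X,Z) = 0.4662 → H(X|Z) = 0.2220
H(Y,Z) = 0.4662 → H(Y|Z) = 0.2220
H(X,Y,Z) = 0.6674 → H(X,Y|Z) = 0.4231

I(X;Y|Z) = 0.2220 + 0.2220 - 0.4231 = 0.0209 dits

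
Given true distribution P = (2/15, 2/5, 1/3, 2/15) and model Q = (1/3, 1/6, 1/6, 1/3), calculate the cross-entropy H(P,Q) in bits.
2.3183 bits

Cross-entropy: H(P,Q) = -Σ p(x) log q(x)

Alternatively: H(P,Q) = H(P) + D_KL(P||Q)
H(P) = 1.8323 bits
D_KL(P||Q) = 0.4860 bits

H(P,Q) = 1.8323 + 0.4860 = 2.3183 bits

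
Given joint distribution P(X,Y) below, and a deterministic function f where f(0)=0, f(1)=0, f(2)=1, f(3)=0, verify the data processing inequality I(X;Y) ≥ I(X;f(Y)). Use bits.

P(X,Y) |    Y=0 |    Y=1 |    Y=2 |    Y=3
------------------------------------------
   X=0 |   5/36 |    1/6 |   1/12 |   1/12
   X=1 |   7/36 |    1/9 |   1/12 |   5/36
I(X;Y) = 0.0227, I(X;f(Y)) = 0.0004, inequality holds: 0.0227 ≥ 0.0004

Data Processing Inequality: For any Markov chain X → Y → Z, we have I(X;Y) ≥ I(X;Z).

Here Z = f(Y) is a deterministic function of Y, forming X → Y → Z.

Original I(X;Y) = 0.0227 bits

After applying f:
P(X,Z) where Z=f(Y):
- P(X,Z=0) = P(X,Y=0) + P(X,Y=1) + P(X,Y=3)
- P(X,Z=1) = P(X,Y=2)

I(X;Z) = I(X;f(Y)) = 0.0004 bits

Verification: 0.0227 ≥ 0.0004 ✓

Information cannot be created by processing; the function f can only lose information about X.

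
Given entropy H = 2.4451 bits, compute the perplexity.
5.4456

Perplexity is 2^H (or exp(H) for natural log).

H = 2.4451 bits
Perplexity = 2^2.4451 = 5.4456

Interpretation: The model's uncertainty is equivalent to choosing uniformly among 5.4 options.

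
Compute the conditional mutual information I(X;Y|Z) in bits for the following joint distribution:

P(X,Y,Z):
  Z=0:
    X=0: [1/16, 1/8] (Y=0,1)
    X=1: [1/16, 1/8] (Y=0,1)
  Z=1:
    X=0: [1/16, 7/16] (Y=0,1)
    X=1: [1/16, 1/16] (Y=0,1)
0.0544 bits

Conditional mutual information: I(X;Y|Z) = H(X|Z) + H(Y|Z) - H(X,Y|Z)

H(Z) = 0.9544
H(X,Z) = 1.7806 → H(X|Z) = 0.8262
H(Y,Z) = 1.7500 → H(Y|Z) = 0.7956
H(X,Y,Z) = 2.5218 → H(X,Y|Z) = 1.5673

I(X;Y|Z) = 0.8262 + 0.7956 - 1.5673 = 0.0544 bits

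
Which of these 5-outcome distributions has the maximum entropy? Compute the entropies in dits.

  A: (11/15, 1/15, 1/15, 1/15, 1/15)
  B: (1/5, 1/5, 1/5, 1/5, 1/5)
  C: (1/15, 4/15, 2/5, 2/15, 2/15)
B

For a discrete distribution over n outcomes, entropy is maximized by the uniform distribution.

Computing entropies:
H(A) = 0.4124 dits
H(B) = 0.6990 dits
H(C) = 0.6240 dits

The uniform distribution (where all probabilities equal 1/5) achieves the maximum entropy of log_10(5) = 0.6990 dits.

Distribution B has the highest entropy.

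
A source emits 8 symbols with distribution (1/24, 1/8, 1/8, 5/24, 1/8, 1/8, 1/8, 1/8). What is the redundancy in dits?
0.0263 dits

Redundancy measures how far a source is from maximum entropy:
R = H_max - H(X)

Maximum entropy for 8 symbols: H_max = log_10(8) = 0.9031 dits
Actual entropy: H(X) = 0.8768 dits
Redundancy: R = 0.9031 - 0.8768 = 0.0263 dits

This redundancy represents potential for compression: the source could be compressed by 0.0263 dits per symbol.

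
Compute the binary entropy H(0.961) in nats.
0.1648 nats

The binary entropy function is:
H(p) = -p log(p) - (1-p) log(1-p)

H(0.961) = -0.961 × log_e(0.961) - 0.039 × log_e(0.039)
H(0.961) = 0.1648 nats

Note: Binary entropy is maximized at p=0.5 (H=1 bit) and minimized at p=0 or p=1 (H=0).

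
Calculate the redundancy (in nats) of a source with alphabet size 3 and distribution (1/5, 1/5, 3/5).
0.1483 nats

Redundancy measures how far a source is from maximum entropy:
R = H_max - H(X)

Maximum entropy for 3 symbols: H_max = log_e(3) = 1.0986 nats
Actual entropy: H(X) = 0.9503 nats
Redundancy: R = 1.0986 - 0.9503 = 0.1483 nats

This redundancy represents potential for compression: the source could be compressed by 0.1483 nats per symbol.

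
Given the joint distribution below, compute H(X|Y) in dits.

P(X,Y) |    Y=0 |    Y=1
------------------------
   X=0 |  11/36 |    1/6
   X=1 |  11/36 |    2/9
0.2993 dits

Using the chain rule: H(X|Y) = H(X,Y) - H(Y)

First, compute H(X,Y) = 0.5895 dits

Marginal P(Y) = (11/18, 7/18)
H(Y) = 0.2902 dits

H(X|Y) = H(X,Y) - H(Y) = 0.5895 - 0.2902 = 0.2993 dits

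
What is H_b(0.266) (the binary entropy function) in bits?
0.8357 bits

The binary entropy function is:
H(p) = -p log(p) - (1-p) log(1-p)

H(0.266) = -0.266 × log_2(0.266) - 0.734 × log_2(0.734)
H(0.266) = 0.8357 bits

Note: Binary entropy is maximized at p=0.5 (H=1 bit) and minimized at p=0 or p=1 (H=0).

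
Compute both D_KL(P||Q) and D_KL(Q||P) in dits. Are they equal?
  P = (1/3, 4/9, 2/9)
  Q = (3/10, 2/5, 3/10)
D_KL(P||Q) = 0.0066, D_KL(Q||P) = 0.0071

KL divergence is not symmetric: D_KL(P||Q) ≠ D_KL(Q||P) in general.

D_KL(P||Q) = 0.0066 dits
D_KL(Q||P) = 0.0071 dits

No, they are not equal!

This asymmetry is why KL divergence is not a true distance metric.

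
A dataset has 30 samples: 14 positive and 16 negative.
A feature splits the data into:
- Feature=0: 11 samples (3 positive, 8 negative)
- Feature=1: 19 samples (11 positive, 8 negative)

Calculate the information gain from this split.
0.0649 bits

Information Gain = H(Y) - H(Y|Feature)

Before split:
P(positive) = 14/30 = 0.4667
H(Y) = 0.9968 bits

After split:
Feature=0: H = 0.8454 bits (weight = 11/30)
Feature=1: H = 0.9819 bits (weight = 19/30)
H(Y|Feature) = (11/30)×0.8454 + (19/30)×0.9819 = 0.9319 bits

Information Gain = 0.9968 - 0.9319 = 0.0649 bits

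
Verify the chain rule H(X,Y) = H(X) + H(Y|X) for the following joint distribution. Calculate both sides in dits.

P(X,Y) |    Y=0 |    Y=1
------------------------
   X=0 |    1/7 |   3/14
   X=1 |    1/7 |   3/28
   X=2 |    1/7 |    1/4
H(X,Y) = 0.7600, H(X) = 0.4696, H(Y|X) = 0.2904 (all in dits)

Chain rule: H(X,Y) = H(X) + H(Y|X)

Left side — joint entropy directly:
H(X,Y) = -Σ p(x,y) log p(x,y) = 0.7600 dits

Right side — compute H(Y|X) from the conditional distributions:
P(X) = (5/14, 1/4, 11/28), so H(X) = 0.4696 dits
H(Y|X) = Σ_x P(X=x) · H(Y|X=x):
  P(Y|X=0) = (2/5, 3/5), H(Y|X=0) = 0.2923, weight P(X=0) = 5/14
  P(Y|X=1) = (4/7, 3/7), H(Y|X=1) = 0.2966, weight P(X=1) = 1/4
  P(Y|X=2) = (4/11, 7/11), H(Y|X=2) = 0.2847, weight P(X=2) = 11/28
H(Y|X) = 0.2904 dits

H(X) + H(Y|X) = 0.4696 + 0.2904 = 0.7600 dits

Both sides equal 0.7600 dits. ✓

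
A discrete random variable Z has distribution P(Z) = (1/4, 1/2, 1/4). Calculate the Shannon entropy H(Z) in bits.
1.5000 bits

Shannon entropy is H(X) = -Σ p(x) log p(x).

For P = (1/4, 1/2, 1/4):
H = -1/4 × log_2(1/4) -1/2 × log_2(1/2) -1/4 × log_2(1/4)
H = 1.5000 bits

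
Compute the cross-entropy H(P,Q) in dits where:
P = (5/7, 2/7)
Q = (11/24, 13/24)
0.3181 dits

Cross-entropy: H(P,Q) = -Σ p(x) log q(x)

Alternatively: H(P,Q) = H(P) + D_KL(P||Q)
H(P) = 0.2598 dits
D_KL(P||Q) = 0.0583 dits

H(P,Q) = 0.2598 + 0.0583 = 0.3181 dits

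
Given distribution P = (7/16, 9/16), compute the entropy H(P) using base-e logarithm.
0.6853 nats

Shannon entropy is H(X) = -Σ p(x) log p(x).

For P = (7/16, 9/16):
H = -7/16 × log_e(7/16) -9/16 × log_e(9/16)
H = 0.6853 nats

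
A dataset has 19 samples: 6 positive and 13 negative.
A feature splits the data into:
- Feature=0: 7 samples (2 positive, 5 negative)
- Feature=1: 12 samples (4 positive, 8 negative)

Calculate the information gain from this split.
0.0018 bits

Information Gain = H(Y) - H(Y|Feature)

Before split:
P(positive) = 6/19 = 0.3158
H(Y) = 0.8997 bits

After split:
Feature=0: H = 0.8631 bits (weight = 7/19)
Feature=1: H = 0.9183 bits (weight = 12/19)
H(Y|Feature) = (7/19)×0.8631 + (12/19)×0.9183 = 0.8980 bits

Information Gain = 0.8997 - 0.8980 = 0.0018 bits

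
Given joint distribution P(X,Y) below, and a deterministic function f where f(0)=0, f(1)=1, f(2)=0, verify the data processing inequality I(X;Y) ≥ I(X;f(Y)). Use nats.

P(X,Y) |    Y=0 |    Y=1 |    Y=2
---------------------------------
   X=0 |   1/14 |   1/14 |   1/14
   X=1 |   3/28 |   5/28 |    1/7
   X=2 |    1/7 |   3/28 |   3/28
I(X;Y) = 0.0112, I(X;f(Y)) = 0.0061, inequality holds: 0.0112 ≥ 0.0061

Data Processing Inequality: For any Markov chain X → Y → Z, we have I(X;Y) ≥ I(X;Z).

Here Z = f(Y) is a deterministic function of Y, forming X → Y → Z.

Original I(X;Y) = 0.0112 nats

After applying f:
P(X,Z) where Z=f(Y):
- P(X,Z=0) = P(X,Y=0) + P(X,Y=2)
- P(X,Z=1) = P(X,Y=1)

I(X;Z) = I(X;f(Y)) = 0.0061 nats

Verification: 0.0112 ≥ 0.0061 ✓

Information cannot be created by processing; the function f can only lose information about X.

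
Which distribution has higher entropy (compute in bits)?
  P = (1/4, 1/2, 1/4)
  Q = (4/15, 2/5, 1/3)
Q

Computing entropies in bits:
H(P) = 1.5000
H(Q) = 1.5656

Distribution Q has higher entropy.

Intuition: The distribution closer to uniform (more spread out) has higher entropy.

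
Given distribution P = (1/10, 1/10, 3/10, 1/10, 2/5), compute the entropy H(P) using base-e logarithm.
1.4185 nats

Shannon entropy is H(X) = -Σ p(x) log p(x).

For P = (1/10, 1/10, 3/10, 1/10, 2/5):
H = -1/10 × log_e(1/10) -1/10 × log_e(1/10) -3/10 × log_e(3/10) -1/10 × log_e(1/10) -2/5 × log_e(2/5)
H = 1.4185 nats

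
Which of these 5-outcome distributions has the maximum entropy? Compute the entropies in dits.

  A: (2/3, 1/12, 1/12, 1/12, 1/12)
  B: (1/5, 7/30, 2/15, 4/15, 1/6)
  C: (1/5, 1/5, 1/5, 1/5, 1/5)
C

For a discrete distribution over n outcomes, entropy is maximized by the uniform distribution.

Computing entropies:
H(A) = 0.4771 dits
H(B) = 0.6867 dits
H(C) = 0.6990 dits

The uniform distribution (where all probabilities equal 1/5) achieves the maximum entropy of log_10(5) = 0.6990 dits.

Distribution C has the highest entropy.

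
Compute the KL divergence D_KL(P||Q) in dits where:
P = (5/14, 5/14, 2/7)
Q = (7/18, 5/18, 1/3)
0.0066 dits

KL divergence: D_KL(P||Q) = Σ p(x) log(p(x)/q(x))

Computing term by term:
  x=0: 5/14 × log_10[(5/14)/(7/18)] = 5/14 × -0.0370 = -0.0132
  x=1: 5/14 × log_10[(5/14)/(5/18)] = 5/14 × 0.1091 = 0.0390
  x=2: 2/7 × log_10[(2/7)/(1/3)] = 2/7 × -0.0669 = -0.0191

D_KL(P||Q) = 0.0066 dits

Note: KL divergence is always non-negative and equals 0 iff P = Q.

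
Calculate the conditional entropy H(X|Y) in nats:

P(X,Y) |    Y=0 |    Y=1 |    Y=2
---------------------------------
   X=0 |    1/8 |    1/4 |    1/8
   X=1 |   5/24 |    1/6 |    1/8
0.6742 nats

Using the chain rule: H(X|Y) = H(X,Y) - H(Y)

First, compute H(X,Y) = 1.7518 nats

Marginal P(Y) = (1/3, 5/12, 1/4)
H(Y) = 1.0776 nats

H(X|Y) = H(X,Y) - H(Y) = 1.7518 - 1.0776 = 0.6742 nats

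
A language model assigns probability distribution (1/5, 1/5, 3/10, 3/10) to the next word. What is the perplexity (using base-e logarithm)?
3.9203

Perplexity is e^H (or exp(H) for natural log).

First, H = -Σ p log p = 1.3662 nats
Perplexity = e^1.3662 = 3.9203

Interpretation: The model's uncertainty is equivalent to choosing uniformly among 3.9 options.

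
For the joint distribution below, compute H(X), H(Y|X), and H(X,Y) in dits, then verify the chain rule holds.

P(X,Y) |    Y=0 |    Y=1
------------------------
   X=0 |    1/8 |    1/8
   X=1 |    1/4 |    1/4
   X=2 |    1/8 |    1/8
H(X,Y) = 0.7526, H(X) = 0.4515, H(Y|X) = 0.3010 (all in dits)

Chain rule: H(X,Y) = H(X) + H(Y|X)

Left side — joint entropy directly:
H(X,Y) = -Σ p(x,y) log p(x,y) = 0.7526 dits

Right side — compute H(Y|X) from the conditional distributions:
P(X) = (1/4, 1/2, 1/4), so H(X) = 0.4515 dits
H(Y|X) = Σ_x P(X=x) · H(Y|X=x):
  P(Y|X=0) = (1/2, 1/2), H(Y|X=0) = 0.3010, weight P(X=0) = 1/4
  P(Y|X=1) = (1/2, 1/2), H(Y|X=1) = 0.3010, weight P(X=1) = 1/2
  P(Y|X=2) = (1/2, 1/2), H(Y|X=2) = 0.3010, weight P(X=2) = 1/4
H(Y|X) = 0.3010 dits

H(X) + H(Y|X) = 0.4515 + 0.3010 = 0.7526 dits

Both sides equal 0.7526 dits. ✓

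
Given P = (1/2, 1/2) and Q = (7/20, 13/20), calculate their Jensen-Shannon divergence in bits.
0.0167 bits

Jensen-Shannon divergence is:
JSD(P||Q) = 0.5 × D_KL(P||M) + 0.5 × D_KL(Q||M)
where M = 0.5 × (P + Q) is the mixture distribution.

M = 0.5 × (1/2, 1/2) + 0.5 × (7/20, 13/20) = (17/40, 23/40)

D_KL(P||M) = 0.0164 bits
D_KL(Q||M) = 0.0169 bits

JSD(P||Q) = 0.5 × 0.0164 + 0.5 × 0.0169 = 0.0167 bits

Unlike KL divergence, JSD is symmetric and bounded: 0 ≤ JSD ≤ log(2).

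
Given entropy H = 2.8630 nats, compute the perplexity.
17.5140

Perplexity is e^H (or exp(H) for natural log).

H = 2.8630 nats
Perplexity = e^2.8630 = 17.5140

Interpretation: The model's uncertainty is equivalent to choosing uniformly among 17.5 options.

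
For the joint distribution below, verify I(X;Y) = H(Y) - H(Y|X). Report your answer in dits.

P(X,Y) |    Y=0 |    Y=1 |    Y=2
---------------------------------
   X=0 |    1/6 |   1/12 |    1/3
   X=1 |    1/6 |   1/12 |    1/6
I(X;Y) = 0.0062 dits

Mutual information has multiple equivalent forms:
- I(X;Y) = H(X) - H(X|Y)
- I(X;Y) = H(Y) - H(Y|X)
- I(X;Y) = H(X) + H(Y) - H(X,Y)

Computing all quantities:
H(X) = 0.2950, H(Y) = 0.4392, H(X,Y) = 0.7280
H(X|Y) = 0.2887, H(Y|X) = 0.4330

Verification:
H(X) - H(X|Y) = 0.2950 - 0.2887 = 0.0062
H(Y) - H(Y|X) = 0.4392 - 0.4330 = 0.0062
H(X) + H(Y) - H(X,Y) = 0.2950 + 0.4392 - 0.7280 = 0.0062

All forms give I(X;Y) = 0.0062 dits. ✓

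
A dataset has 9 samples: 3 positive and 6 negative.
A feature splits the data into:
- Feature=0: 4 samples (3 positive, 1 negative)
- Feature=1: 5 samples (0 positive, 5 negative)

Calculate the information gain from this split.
0.5577 bits

Information Gain = H(Y) - H(Y|Feature)

Before split:
P(positive) = 3/9 = 0.3333
H(Y) = 0.9183 bits

After split:
Feature=0: H = 0.8113 bits (weight = 4/9)
Feature=1: H = 0.0000 bits (weight = 5/9)
H(Y|Feature) = (4/9)×0.8113 + (5/9)×0.0000 = 0.3606 bits

Information Gain = 0.9183 - 0.3606 = 0.5577 bits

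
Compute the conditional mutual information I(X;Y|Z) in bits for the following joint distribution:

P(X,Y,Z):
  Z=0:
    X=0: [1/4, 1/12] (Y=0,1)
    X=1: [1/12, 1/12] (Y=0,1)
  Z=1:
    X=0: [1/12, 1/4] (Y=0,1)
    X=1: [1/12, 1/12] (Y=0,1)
0.0441 bits

Conditional mutual information: I(X;Y|Z) = H(X|Z) + H(Y|Z) - H(X,Y|Z)

H(Z) = 1.0000
H(X,Z) = 1.9183 → H(X|Z) = 0.9183
H(Y,Z) = 1.9183 → H(Y|Z) = 0.9183
H(X,Y,Z) = 2.7925 → H(X,Y|Z) = 1.7925

I(X;Y|Z) = 0.9183 + 0.9183 - 1.7925 = 0.0441 bits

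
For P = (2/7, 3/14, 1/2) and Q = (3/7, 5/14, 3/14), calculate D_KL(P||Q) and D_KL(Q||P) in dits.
D_KL(P||Q) = 0.0861, D_KL(Q||P) = 0.0758

KL divergence is not symmetric: D_KL(P||Q) ≠ D_KL(Q||P) in general.

D_KL(P||Q) = 0.0861 dits
D_KL(Q||P) = 0.0758 dits

No, they are not equal!

This asymmetry is why KL divergence is not a true distance metric.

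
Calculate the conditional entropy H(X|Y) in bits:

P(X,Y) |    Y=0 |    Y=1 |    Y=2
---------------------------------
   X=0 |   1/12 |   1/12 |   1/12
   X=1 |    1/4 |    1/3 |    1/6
0.8008 bits

Using the chain rule: H(X|Y) = H(X,Y) - H(Y)

First, compute H(X,Y) = 2.3554 bits

Marginal P(Y) = (1/3, 5/12, 1/4)
H(Y) = 1.5546 bits

H(X|Y) = H(X,Y) - H(Y) = 2.3554 - 1.5546 = 0.8008 bits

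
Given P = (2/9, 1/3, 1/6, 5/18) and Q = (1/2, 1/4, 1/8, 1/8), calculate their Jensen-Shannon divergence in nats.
0.0467 nats

Jensen-Shannon divergence is:
JSD(P||Q) = 0.5 × D_KL(P||M) + 0.5 × D_KL(Q||M)
where M = 0.5 × (P + Q) is the mixture distribution.

M = 0.5 × (2/9, 1/3, 1/6, 5/18) + 0.5 × (1/2, 1/4, 1/8, 1/8) = (13/36, 7/24, 0.145833, 0.201389)

D_KL(P||M) = 0.0482 nats
D_KL(Q||M) = 0.0453 nats

JSD(P||Q) = 0.5 × 0.0482 + 0.5 × 0.0453 = 0.0467 nats

Unlike KL divergence, JSD is symmetric and bounded: 0 ≤ JSD ≤ log(2).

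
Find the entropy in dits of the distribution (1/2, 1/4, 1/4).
0.4515 dits

Shannon entropy is H(X) = -Σ p(x) log p(x).

For P = (1/2, 1/4, 1/4):
H = -1/2 × log_10(1/2) -1/4 × log_10(1/4) -1/4 × log_10(1/4)
H = 0.4515 dits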